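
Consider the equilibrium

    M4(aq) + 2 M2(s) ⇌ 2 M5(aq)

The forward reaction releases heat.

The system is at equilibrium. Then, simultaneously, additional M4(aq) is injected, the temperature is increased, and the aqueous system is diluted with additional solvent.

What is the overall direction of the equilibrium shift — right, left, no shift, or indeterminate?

cannot be determined

Adding M4 (aq), a reactant, drives the reaction to the right.
The forward reaction is exothermic. Raising T favours the endothermic direction — shift to the left.
Dilution lowers every aqueous concentration by the same factor. Δn_aq = 2 − 1 = +1, so the system shifts toward the side with more dissolved moles — to the right.
The individual effects push in opposite directions; without quantitative information the net direction cannot be determined.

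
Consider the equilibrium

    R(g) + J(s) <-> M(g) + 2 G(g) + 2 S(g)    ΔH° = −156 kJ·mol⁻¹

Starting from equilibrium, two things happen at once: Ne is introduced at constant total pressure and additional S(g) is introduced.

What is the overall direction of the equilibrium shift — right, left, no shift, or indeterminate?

Adding inert gas at constant total pressure expands the volume and lowers every reacting partial pressure. With Δn_gas = 5 − 1 = +4, Q moves away from K toward the side with fewer gas moles, so the system shifts toward the side with more gas moles — to the right.
Adding S (g), a product, drives the reaction to the left.
The individual effects push in opposite directions; without quantitative information the net direction cannot be determined.

cannot be determined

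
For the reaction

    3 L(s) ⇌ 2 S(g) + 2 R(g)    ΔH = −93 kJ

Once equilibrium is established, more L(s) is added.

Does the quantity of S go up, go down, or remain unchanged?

L is a pure solid; its activity is 1 regardless of amount, so Q is unaffected — no shift from this change.
No net shift occurs, so the amount of S is unchanged.

unchanged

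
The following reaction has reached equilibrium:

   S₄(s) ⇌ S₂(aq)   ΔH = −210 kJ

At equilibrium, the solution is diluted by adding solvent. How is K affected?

The equilibrium constant depends only on temperature. This perturbation may move the position of equilibrium, but since T is unchanged, K itself is unchanged.

unchanged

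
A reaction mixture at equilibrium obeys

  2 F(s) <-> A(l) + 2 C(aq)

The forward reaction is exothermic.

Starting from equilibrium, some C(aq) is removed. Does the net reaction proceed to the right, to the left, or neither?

right

Removing C (aq), a product, drives the reaction to the right.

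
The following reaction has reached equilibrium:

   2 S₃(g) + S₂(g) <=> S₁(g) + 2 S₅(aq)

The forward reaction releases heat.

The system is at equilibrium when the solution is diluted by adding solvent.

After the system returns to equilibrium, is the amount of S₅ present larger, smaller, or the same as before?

increases

Dilution lowers every aqueous concentration by the same factor. Δn_aq = 2 − 0 = +2, so the system shifts toward the side with more dissolved moles — to the right.
The net shift is to the right. S₅ is a product, so its amount increases.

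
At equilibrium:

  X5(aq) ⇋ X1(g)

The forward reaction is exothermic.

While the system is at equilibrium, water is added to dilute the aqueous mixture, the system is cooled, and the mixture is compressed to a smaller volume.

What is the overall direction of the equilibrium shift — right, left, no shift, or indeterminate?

cannot be determined

Dilution lowers every aqueous concentration by the same factor. Δn_aq = 0 − 1 = -1, so the system shifts toward the side with more dissolved moles — to the left.
The forward reaction is exothermic. Lowering T favours the exothermic direction — shift to the right.
Gas moles: reactants 0, products 1 (Δn_gas = +1). Compression shifts the system toward the side with fewer moles of gas — to the left.
The individual effects push in opposite directions; without quantitative information the net direction cannot be determined.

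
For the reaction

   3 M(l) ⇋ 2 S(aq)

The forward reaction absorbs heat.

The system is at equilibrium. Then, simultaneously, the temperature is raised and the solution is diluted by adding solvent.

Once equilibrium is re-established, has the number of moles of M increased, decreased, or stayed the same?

The forward reaction is endothermic. Raising T favours the endothermic direction — shift to the right.
Dilution lowers every aqueous concentration by the same factor. Δn_aq = 2 − 0 = +2, so the system shifts toward the side with more dissolved moles — to the right.
The net shift is to the right. M is a reactant, so its amount decreases.

decreases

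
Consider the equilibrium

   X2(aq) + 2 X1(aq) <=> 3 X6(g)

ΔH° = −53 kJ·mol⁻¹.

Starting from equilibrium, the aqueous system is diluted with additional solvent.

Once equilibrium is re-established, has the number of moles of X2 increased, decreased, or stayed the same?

Dilution lowers every aqueous concentration by the same factor. Δn_aq = 0 − 3 = -3, so the system shifts toward the side with more dissolved moles — to the left.
The net shift is to the left. X2 is a reactant, so its amount increases.

increases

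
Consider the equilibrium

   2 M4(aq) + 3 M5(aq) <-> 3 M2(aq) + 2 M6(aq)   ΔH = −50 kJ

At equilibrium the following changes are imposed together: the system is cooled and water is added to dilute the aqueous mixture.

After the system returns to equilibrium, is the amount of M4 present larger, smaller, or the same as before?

decreases

The forward reaction is exothermic. Lowering T favours the exothermic direction — shift to the right.
Dilution scales every aqueous concentration by the same factor. Δn_aq = 5 − 5 = 0, so Q is unchanged — no shift.
The net shift is to the right. M4 is a reactant, so its amount decreases.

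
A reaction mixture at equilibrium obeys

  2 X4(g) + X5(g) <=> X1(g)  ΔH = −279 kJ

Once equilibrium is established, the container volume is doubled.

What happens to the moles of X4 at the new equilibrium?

increases

Gas moles: reactants 3, products 1 (Δn_gas = -2). Expansion shifts the system toward the side with more moles of gas — to the left.
The net shift is to the left. X4 is a reactant, so its amount increases.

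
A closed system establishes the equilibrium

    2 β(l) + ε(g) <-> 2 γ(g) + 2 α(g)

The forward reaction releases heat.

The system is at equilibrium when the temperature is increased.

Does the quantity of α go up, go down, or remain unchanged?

decreases

The forward reaction is exothermic. Raising T favours the endothermic direction — shift to the left.
The net shift is to the left. α is a product, so its amount decreases.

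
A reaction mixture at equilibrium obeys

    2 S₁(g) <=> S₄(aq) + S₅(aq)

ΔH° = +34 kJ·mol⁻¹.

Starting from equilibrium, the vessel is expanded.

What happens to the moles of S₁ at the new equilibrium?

Gas moles: reactants 2, products 0 (Δn_gas = -2). Expansion shifts the system toward the side with more moles of gas — to the left.
The net shift is to the left. S₁ is a reactant, so its amount increases.

increases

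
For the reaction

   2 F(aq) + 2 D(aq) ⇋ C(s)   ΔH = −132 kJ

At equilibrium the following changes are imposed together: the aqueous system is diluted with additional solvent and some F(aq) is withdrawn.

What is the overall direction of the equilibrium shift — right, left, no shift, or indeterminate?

left

Dilution lowers every aqueous concentration by the same factor. Δn_aq = 0 − 4 = -4, so the system shifts toward the side with more dissolved moles — to the left.
Removing F (aq), a reactant, drives the reaction to the left.
All effects act in the same direction — net shift to the left.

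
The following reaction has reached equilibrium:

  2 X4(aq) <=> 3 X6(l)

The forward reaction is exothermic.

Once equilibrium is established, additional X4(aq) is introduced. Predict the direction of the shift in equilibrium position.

right

Adding X4 (aq), a reactant, drives the reaction to the right.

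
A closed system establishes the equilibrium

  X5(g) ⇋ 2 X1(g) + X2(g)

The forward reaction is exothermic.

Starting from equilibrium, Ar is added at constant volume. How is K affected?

unchanged

The equilibrium constant depends only on temperature. This perturbation changes neither the position of equilibrium nor K.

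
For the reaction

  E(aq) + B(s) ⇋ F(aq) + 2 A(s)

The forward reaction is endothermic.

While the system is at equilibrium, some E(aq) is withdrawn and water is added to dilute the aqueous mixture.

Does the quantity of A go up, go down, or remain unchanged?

Removing E (aq), a reactant, drives the reaction to the left.
Dilution scales every aqueous concentration by the same factor. Δn_aq = 1 − 1 = 0, so Q is unchanged — no shift.
The net shift is to the left. A is a product, so its amount decreases.

decreases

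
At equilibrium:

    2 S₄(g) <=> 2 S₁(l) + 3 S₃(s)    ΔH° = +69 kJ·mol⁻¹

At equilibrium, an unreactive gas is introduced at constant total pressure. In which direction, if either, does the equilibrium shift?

Adding inert gas at constant total pressure expands the volume and lowers every reacting partial pressure. With Δn_gas = 0 − 2 = -2, Q moves away from K toward the side with fewer gas moles, so the system shifts toward the side with more gas moles — to the left.

left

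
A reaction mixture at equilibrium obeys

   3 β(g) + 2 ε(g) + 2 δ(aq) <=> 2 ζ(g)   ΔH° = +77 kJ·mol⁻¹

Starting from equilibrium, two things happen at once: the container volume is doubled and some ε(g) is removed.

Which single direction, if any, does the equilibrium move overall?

left

Gas moles: reactants 5, products 2 (Δn_gas = -3). Expansion shifts the system toward the side with more moles of gas — to the left.
Removing ε (g), a reactant, drives the reaction to the left.
All effects act in the same direction — net shift to the left.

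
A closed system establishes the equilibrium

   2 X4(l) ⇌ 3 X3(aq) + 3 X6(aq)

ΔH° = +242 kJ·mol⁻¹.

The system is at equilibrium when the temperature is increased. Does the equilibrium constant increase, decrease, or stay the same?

K depends on temperature via the van 't Hoff relation. The forward reaction is endothermic, so raising T increases K.

increases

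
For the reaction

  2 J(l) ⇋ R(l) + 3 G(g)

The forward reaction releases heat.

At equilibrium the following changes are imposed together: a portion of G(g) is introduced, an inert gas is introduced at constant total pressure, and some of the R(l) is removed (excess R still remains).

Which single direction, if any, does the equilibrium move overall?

cannot be determined

Adding G (g), a product, drives the reaction to the left.
Adding inert gas at constant total pressure expands the volume and lowers every reacting partial pressure. With Δn_gas = 3 − 0 = +3, Q moves away from K toward the side with fewer gas moles, so the system shifts toward the side with more gas moles — to the right.
R is a pure liquid; its activity is 1 regardless of amount, so Q is unaffected — no shift from this change.
The individual effects push in opposite directions; without quantitative information the net direction cannot be determined.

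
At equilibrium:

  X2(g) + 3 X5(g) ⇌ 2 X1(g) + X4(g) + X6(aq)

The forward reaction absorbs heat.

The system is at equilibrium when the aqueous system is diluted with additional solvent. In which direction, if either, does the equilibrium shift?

Dilution lowers every aqueous concentration by the same factor. Δn_aq = 1 − 0 = +1, so the system shifts toward the side with more dissolved moles — to the right.

right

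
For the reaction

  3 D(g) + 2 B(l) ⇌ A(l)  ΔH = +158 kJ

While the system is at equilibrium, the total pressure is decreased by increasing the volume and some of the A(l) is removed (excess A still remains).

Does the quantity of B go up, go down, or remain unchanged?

Gas moles: reactants 3, products 0 (Δn_gas = -3). Expansion shifts the system toward the side with more moles of gas — to the left.
A is a pure liquid; its activity is 1 regardless of amount, so Q is unaffected — no shift from this change.
The net shift is to the left. B is a reactant, so its amount increases.

increases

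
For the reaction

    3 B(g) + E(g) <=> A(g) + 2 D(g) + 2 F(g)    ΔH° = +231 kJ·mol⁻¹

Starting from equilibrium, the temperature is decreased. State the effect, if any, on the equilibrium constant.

decreases

K depends on temperature via the van 't Hoff relation. The forward reaction is endothermic, so lowering T decreases K.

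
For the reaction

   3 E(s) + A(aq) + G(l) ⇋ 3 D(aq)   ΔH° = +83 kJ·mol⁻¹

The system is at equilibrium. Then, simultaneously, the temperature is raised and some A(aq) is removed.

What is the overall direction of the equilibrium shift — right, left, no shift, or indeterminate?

cannot be determined

The forward reaction is endothermic. Raising T favours the endothermic direction — shift to the right.
Removing A (aq), a reactant, drives the reaction to the left.
The individual effects push in opposite directions; without quantitative information the net direction cannot be determined.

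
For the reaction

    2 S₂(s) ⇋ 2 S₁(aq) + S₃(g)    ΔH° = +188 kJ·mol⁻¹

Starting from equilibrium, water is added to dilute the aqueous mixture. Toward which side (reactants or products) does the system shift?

Dilution lowers every aqueous concentration by the same factor. Δn_aq = 2 − 0 = +2, so the system shifts toward the side with more dissolved moles — to the right.

right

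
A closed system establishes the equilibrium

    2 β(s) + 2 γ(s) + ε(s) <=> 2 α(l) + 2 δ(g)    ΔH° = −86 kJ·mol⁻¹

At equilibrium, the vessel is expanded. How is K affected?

The equilibrium constant depends only on temperature. This perturbation may move the position of equilibrium, but since T is unchanged, K itself is unchanged.

unchanged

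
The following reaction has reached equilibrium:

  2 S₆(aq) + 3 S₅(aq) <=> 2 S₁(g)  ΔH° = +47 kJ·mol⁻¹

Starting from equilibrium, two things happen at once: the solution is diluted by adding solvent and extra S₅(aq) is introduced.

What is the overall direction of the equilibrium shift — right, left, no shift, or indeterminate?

cannot be determined

Dilution lowers every aqueous concentration by the same factor. Δn_aq = 0 − 5 = -5, so the system shifts toward the side with more dissolved moles — to the left.
Adding S₅ (aq), a reactant, drives the reaction to the right.
The individual effects push in opposite directions; without quantitative information the net direction cannot be determined.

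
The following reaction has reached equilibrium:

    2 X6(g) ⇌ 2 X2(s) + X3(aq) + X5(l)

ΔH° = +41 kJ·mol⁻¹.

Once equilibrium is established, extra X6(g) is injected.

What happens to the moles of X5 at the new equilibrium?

increases

Adding X6 (g), a reactant, drives the reaction to the right.
The net shift is to the right. X5 is a product, so its amount increases.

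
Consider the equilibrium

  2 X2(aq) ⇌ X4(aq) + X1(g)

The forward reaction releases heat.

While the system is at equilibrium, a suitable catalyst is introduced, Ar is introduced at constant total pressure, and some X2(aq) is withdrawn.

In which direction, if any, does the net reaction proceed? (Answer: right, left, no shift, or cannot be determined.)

A catalyst speeds both forward and reverse rates equally; it changes neither Q nor K — no shift from this change.
Adding inert gas at constant total pressure expands the volume and lowers every reacting partial pressure. With Δn_gas = 1 − 0 = +1, Q moves away from K toward the side with fewer gas moles, so the system shifts toward the side with more gas moles — to the right.
Removing X2 (aq), a reactant, drives the reaction to the left.
The individual effects push in opposite directions; without quantitative information the net direction cannot be determined.

cannot be determined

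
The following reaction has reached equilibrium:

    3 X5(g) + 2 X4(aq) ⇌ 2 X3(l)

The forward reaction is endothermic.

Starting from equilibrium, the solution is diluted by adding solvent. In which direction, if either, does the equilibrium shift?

left

Dilution lowers every aqueous concentration by the same factor. Δn_aq = 0 − 2 = -2, so the system shifts toward the side with more dissolved moles — to the left.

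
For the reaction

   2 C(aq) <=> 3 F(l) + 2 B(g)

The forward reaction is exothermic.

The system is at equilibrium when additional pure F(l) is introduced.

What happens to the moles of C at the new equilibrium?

F is a pure liquid; its activity is 1 regardless of amount, so Q is unaffected — no shift from this change.
No net shift occurs, so the amount of C is unchanged.

unchanged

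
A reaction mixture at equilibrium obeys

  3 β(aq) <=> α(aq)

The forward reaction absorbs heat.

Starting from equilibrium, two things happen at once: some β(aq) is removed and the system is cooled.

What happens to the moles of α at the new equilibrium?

Removing β (aq), a reactant, drives the reaction to the left.
The forward reaction is endothermic. Lowering T favours the exothermic direction — shift to the left.
The net shift is to the left. α is a product, so its amount decreases.

decreases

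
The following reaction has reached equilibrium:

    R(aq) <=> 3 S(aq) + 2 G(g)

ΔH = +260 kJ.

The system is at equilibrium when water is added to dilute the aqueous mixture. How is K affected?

unchanged

The equilibrium constant depends only on temperature. This perturbation may move the position of equilibrium, but since T is unchanged, K itself is unchanged.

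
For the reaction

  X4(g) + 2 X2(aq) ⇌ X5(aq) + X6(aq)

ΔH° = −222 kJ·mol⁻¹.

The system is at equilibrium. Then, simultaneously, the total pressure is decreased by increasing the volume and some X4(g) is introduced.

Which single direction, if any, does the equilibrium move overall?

Gas moles: reactants 1, products 0 (Δn_gas = -1). Expansion shifts the system toward the side with more moles of gas — to the left.
Adding X4 (g), a reactant, drives the reaction to the right.
The individual effects push in opposite directions; without quantitative information the net direction cannot be determined.

cannot be determined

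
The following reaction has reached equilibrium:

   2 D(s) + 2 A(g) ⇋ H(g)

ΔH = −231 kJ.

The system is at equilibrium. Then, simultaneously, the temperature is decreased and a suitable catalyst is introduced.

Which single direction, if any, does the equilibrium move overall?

right

The forward reaction is exothermic. Lowering T favours the exothermic direction — shift to the right.
A catalyst speeds both forward and reverse rates equally; it changes neither Q nor K — no shift from this change.
Only the nonzero effect(s) matter; the net shift is to the right.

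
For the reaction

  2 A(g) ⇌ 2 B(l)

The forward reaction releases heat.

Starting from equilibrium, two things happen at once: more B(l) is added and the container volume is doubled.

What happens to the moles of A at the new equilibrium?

B is a pure liquid; its activity is 1 regardless of amount, so Q is unaffected — no shift from this change.
Gas moles: reactants 2, products 0 (Δn_gas = -2). Expansion shifts the system toward the side with more moles of gas — to the left.
The net shift is to the left. A is a reactant, so its amount increases.

increases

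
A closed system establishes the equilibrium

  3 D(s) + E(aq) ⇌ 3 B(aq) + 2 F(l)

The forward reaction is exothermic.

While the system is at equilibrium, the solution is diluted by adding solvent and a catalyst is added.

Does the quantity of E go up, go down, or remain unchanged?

Dilution lowers every aqueous concentration by the same factor. Δn_aq = 3 − 1 = +2, so the system shifts toward the side with more dissolved moles — to the right.
A catalyst speeds both forward and reverse rates equally; it changes neither Q nor K — no shift from this change.
The net shift is to the right. E is a reactant, so its amount decreases.

decreases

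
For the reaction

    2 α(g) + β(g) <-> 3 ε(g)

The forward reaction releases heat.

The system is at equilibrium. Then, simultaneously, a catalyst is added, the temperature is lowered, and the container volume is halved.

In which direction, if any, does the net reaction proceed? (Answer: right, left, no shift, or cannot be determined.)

right

A catalyst speeds both forward and reverse rates equally; it changes neither Q nor K — no shift from this change.
The forward reaction is exothermic. Lowering T favours the exothermic direction — shift to the right.
Gas moles: reactants 3, products 3. Δn_gas = 0, so a volume change leaves Q equal to K — no shift from this change.
Only the nonzero effect(s) matter; the net shift is to the right.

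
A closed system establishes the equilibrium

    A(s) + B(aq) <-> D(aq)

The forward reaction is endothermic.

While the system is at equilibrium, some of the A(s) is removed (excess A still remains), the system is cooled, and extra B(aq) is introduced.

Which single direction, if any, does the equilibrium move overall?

cannot be determined

A is a pure solid; its activity is 1 regardless of amount, so Q is unaffected — no shift from this change.
The forward reaction is endothermic. Lowering T favours the exothermic direction — shift to the left.
Adding B (aq), a reactant, drives the reaction to the right.
The individual effects push in opposite directions; without quantitative information the net direction cannot be determined.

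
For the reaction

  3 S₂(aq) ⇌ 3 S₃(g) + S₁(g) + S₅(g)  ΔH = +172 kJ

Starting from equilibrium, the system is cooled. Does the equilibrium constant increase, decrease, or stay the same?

K depends on temperature via the van 't Hoff relation. The forward reaction is endothermic, so lowering T decreases K.

decreases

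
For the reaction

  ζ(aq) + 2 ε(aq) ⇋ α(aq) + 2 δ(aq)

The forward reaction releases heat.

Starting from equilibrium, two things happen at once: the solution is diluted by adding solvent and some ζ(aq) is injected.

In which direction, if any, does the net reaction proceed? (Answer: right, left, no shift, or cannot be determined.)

Dilution scales every aqueous concentration by the same factor. Δn_aq = 3 − 3 = 0, so Q is unchanged — no shift.
Adding ζ (aq), a reactant, drives the reaction to the right.
Only the nonzero effect(s) matter; the net shift is to the right.

right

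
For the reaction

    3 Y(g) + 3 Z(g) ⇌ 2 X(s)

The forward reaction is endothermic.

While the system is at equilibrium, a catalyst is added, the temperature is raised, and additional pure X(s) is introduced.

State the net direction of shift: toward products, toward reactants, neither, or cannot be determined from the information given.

right

A catalyst speeds both forward and reverse rates equally; it changes neither Q nor K — no shift from this change.
The forward reaction is endothermic. Raising T favours the endothermic direction — shift to the right.
X is a pure solid; its activity is 1 regardless of amount, so Q is unaffected — no shift from this change.
Only the nonzero effect(s) matter; the net shift is to the right.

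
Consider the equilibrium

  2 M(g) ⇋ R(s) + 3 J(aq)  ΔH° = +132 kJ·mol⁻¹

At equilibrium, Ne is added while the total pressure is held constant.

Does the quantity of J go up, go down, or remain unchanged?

decreases

Adding inert gas at constant total pressure expands the volume and lowers every reacting partial pressure. With Δn_gas = 0 − 2 = -2, Q moves away from K toward the side with fewer gas moles, so the system shifts toward the side with more gas moles — to the left.
The net shift is to the left. J is a product, so its amount decreases.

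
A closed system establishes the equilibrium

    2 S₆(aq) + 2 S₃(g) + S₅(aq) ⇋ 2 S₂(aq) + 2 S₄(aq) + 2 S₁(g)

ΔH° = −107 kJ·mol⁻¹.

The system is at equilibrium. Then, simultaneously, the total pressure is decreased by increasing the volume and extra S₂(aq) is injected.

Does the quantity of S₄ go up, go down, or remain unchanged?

Gas moles: reactants 2, products 2. Δn_gas = 0, so a volume change leaves Q equal to K — no shift from this change.
Adding S₂ (aq), a product, drives the reaction to the left.
The net shift is to the left. S₄ is a product, so its amount decreases.

decreases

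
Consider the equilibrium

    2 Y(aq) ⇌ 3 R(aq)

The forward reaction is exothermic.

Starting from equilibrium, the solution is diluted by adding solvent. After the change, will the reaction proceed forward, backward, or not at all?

Dilution lowers every aqueous concentration by the same factor. Δn_aq = 3 − 2 = +1, so the system shifts toward the side with more dissolved moles — to the right.

right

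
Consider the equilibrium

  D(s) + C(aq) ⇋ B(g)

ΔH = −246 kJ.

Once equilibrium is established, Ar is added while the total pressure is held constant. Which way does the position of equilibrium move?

Adding inert gas at constant total pressure expands the volume and lowers every reacting partial pressure. With Δn_gas = 1 − 0 = +1, Q moves away from K toward the side with fewer gas moles, so the system shifts toward the side with more gas moles — to the right.

right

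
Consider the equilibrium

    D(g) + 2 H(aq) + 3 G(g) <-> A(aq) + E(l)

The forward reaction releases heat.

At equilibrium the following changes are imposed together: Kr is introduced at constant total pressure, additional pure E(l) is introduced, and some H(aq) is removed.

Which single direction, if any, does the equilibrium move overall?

left

Adding inert gas at constant total pressure expands the volume and lowers every reacting partial pressure. With Δn_gas = 0 − 4 = -4, Q moves away from K toward the side with fewer gas moles, so the system shifts toward the side with more gas moles — to the left.
E is a pure liquid; its activity is 1 regardless of amount, so Q is unaffected — no shift from this change.
Removing H (aq), a reactant, drives the reaction to the left.
Only the nonzero effect(s) matter; the net shift is to the left.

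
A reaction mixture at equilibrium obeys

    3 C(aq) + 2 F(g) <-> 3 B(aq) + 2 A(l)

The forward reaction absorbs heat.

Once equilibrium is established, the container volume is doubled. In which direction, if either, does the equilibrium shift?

left

Gas moles: reactants 2, products 0 (Δn_gas = -2). Expansion shifts the system toward the side with more moles of gas — to the left.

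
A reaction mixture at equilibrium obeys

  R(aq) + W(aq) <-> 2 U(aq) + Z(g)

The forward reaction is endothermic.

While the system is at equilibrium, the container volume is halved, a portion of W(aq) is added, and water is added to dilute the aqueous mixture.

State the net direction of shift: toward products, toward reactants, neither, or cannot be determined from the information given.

Gas moles: reactants 0, products 1 (Δn_gas = +1). Compression shifts the system toward the side with fewer moles of gas — to the left.
Adding W (aq), a reactant, drives the reaction to the right.
Dilution scales every aqueous concentration by the same factor. Δn_aq = 2 − 2 = 0, so Q is unchanged — no shift.
The individual effects push in opposite directions; without quantitative information the net direction cannot be determined.

cannot be determined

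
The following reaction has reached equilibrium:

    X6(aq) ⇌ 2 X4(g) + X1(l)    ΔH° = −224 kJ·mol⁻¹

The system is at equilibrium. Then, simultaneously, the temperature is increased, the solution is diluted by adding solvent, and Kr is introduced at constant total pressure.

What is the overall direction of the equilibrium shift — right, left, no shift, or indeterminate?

cannot be determined

The forward reaction is exothermic. Raising T favours the endothermic direction — shift to the left.
Dilution lowers every aqueous concentration by the same factor. Δn_aq = 0 − 1 = -1, so the system shifts toward the side with more dissolved moles — to the left.
Adding inert gas at constant total pressure expands the volume and lowers every reacting partial pressure. With Δn_gas = 2 − 0 = +2, Q moves away from K toward the side with fewer gas moles, so the system shifts toward the side with more gas moles — to the right.
The individual effects push in opposite directions; without quantitative information the net direction cannot be determined.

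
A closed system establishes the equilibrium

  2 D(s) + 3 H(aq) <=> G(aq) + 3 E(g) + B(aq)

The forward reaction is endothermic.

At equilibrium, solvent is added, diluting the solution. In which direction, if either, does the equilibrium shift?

left

Dilution lowers every aqueous concentration by the same factor. Δn_aq = 2 − 3 = -1, so the system shifts toward the side with more dissolved moles — to the left.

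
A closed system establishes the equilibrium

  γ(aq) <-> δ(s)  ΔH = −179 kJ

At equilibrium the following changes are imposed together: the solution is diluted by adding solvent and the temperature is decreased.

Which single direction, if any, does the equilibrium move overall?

Dilution lowers every aqueous concentration by the same factor. Δn_aq = 0 − 1 = -1, so the system shifts toward the side with more dissolved moles — to the left.
The forward reaction is exothermic. Lowering T favours the exothermic direction — shift to the right.
The individual effects push in opposite directions; without quantitative information the net direction cannot be determined.

cannot be determined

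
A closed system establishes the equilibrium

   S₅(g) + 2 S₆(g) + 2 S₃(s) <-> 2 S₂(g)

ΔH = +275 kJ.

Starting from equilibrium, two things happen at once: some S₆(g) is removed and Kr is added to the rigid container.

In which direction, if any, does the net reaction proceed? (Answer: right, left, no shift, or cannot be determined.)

left

Removing S₆ (g), a reactant, drives the reaction to the left.
At constant volume, adding an inert gas leaves every reacting species' partial pressure unchanged, so Q is unchanged — no shift from this change.
Only the nonzero effect(s) matter; the net shift is to the left.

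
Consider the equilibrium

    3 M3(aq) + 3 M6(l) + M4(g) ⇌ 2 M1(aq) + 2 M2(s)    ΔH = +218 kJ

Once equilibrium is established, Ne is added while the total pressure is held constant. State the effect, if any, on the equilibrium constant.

The equilibrium constant depends only on temperature. This perturbation may move the position of equilibrium, but since T is unchanged, K itself is unchanged.

unchanged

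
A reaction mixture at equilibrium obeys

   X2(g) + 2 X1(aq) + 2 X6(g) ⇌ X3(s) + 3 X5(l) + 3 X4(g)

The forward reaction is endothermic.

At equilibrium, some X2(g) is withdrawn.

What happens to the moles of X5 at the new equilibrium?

Removing X2 (g), a reactant, drives the reaction to the left.
The net shift is to the left. X5 is a product, so its amount decreases.

decreases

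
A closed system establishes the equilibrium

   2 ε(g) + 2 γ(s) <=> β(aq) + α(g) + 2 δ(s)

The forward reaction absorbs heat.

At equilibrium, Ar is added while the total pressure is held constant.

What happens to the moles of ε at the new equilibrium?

Adding inert gas at constant total pressure expands the volume and lowers every reacting partial pressure. With Δn_gas = 1 − 2 = -1, Q moves away from K toward the side with fewer gas moles, so the system shifts toward the side with more gas moles — to the left.
The net shift is to the left. ε is a reactant, so its amount increases.

increases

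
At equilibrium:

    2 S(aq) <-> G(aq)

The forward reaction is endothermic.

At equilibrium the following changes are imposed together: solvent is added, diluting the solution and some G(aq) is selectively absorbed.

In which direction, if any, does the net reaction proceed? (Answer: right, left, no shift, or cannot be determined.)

cannot be determined

Dilution lowers every aqueous concentration by the same factor. Δn_aq = 1 − 2 = -1, so the system shifts toward the side with more dissolved moles — to the left.
Removing G (aq), a product, drives the reaction to the right.
The individual effects push in opposite directions; without quantitative information the net direction cannot be determined.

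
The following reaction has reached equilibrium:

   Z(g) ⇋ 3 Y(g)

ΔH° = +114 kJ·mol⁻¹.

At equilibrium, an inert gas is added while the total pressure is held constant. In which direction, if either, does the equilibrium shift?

right

Adding inert gas at constant total pressure expands the volume and lowers every reacting partial pressure. With Δn_gas = 3 − 1 = +2, Q moves away from K toward the side with fewer gas moles, so the system shifts toward the side with more gas moles — to the right.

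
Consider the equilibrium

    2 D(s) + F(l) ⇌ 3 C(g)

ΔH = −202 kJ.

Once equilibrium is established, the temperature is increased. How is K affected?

K depends on temperature via the van 't Hoff relation. The forward reaction is exothermic, so raising T decreases K.

decreases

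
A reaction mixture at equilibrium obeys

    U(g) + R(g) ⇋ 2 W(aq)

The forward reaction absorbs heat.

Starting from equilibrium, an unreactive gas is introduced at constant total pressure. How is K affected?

The equilibrium constant depends only on temperature. This perturbation may move the position of equilibrium, but since T is unchanged, K itself is unchanged.

unchanged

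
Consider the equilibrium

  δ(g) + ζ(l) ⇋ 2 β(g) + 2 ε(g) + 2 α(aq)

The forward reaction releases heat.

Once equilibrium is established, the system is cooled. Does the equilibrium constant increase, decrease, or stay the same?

increases

K depends on temperature via the van 't Hoff relation. The forward reaction is exothermic, so lowering T increases K.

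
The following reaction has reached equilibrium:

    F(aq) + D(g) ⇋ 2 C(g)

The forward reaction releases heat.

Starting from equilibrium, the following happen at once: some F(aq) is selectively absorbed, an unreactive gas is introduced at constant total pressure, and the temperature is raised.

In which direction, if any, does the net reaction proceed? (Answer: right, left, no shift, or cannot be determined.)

Removing F (aq), a reactant, drives the reaction to the left.
Adding inert gas at constant total pressure expands the volume and lowers every reacting partial pressure. With Δn_gas = 2 − 1 = +1, Q moves away from K toward the side with fewer gas moles, so the system shifts toward the side with more gas moles — to the right.
The forward reaction is exothermic. Raising T favours the endothermic direction — shift to the left.
The individual effects push in opposite directions; without quantitative information the net direction cannot be determined.

cannot be determined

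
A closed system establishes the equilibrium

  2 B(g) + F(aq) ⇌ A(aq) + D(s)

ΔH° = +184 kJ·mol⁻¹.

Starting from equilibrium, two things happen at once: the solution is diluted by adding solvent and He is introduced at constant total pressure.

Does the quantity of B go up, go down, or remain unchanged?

increases

Dilution scales every aqueous concentration by the same factor. Δn_aq = 1 − 1 = 0, so Q is unchanged — no shift.
Adding inert gas at constant total pressure expands the volume and lowers every reacting partial pressure. With Δn_gas = 0 − 2 = -2, Q moves away from K toward the side with fewer gas moles, so the system shifts toward the side with more gas moles — to the left.
The net shift is to the left. B is a reactant, so its amount increases.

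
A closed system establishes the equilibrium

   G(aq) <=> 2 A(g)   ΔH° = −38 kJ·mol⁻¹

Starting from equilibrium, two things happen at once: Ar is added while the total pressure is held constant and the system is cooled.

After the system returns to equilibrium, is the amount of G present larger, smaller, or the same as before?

Adding inert gas at constant total pressure expands the volume and lowers every reacting partial pressure. With Δn_gas = 2 − 0 = +2, Q moves away from K toward the side with fewer gas moles, so the system shifts toward the side with more gas moles — to the right.
The forward reaction is exothermic. Lowering T favours the exothermic direction — shift to the right.
The net shift is to the right. G is a reactant, so its amount decreases.

decreases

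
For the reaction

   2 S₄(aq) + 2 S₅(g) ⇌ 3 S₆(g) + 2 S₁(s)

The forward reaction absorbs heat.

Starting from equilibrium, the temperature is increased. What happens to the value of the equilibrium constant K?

K depends on temperature via the van 't Hoff relation. The forward reaction is endothermic, so raising T increases K.

increases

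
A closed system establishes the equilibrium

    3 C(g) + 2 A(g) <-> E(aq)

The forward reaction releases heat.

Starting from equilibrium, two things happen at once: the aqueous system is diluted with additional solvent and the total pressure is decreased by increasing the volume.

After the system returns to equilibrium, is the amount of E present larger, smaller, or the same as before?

cannot be determined

Dilution lowers every aqueous concentration by the same factor. Δn_aq = 1 − 0 = +1, so the system shifts toward the side with more dissolved moles — to the right.
Gas moles: reactants 5, products 0 (Δn_gas = -5). Expansion shifts the system toward the side with more moles of gas — to the left.
The two effects oppose each other, so the net shift — and hence the change in E — cannot be determined from the given information.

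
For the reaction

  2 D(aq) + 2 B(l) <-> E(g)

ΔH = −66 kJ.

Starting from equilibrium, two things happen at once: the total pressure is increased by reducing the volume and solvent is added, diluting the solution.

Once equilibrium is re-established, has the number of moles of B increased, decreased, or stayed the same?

Gas moles: reactants 0, products 1 (Δn_gas = +1). Compression shifts the system toward the side with fewer moles of gas — to the left.
Dilution lowers every aqueous concentration by the same factor. Δn_aq = 0 − 2 = -2, so the system shifts toward the side with more dissolved moles — to the left.
The net shift is to the left. B is a reactant, so its amount increases.

increases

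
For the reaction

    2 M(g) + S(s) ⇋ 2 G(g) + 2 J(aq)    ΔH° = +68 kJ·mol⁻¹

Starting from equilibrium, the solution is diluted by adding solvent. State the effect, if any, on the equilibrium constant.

The equilibrium constant depends only on temperature. This perturbation may move the position of equilibrium, but since T is unchanged, K itself is unchanged.

unchanged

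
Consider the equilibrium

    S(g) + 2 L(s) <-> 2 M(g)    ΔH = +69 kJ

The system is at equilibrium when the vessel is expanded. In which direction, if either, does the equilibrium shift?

right

Gas moles: reactants 1, products 2 (Δn_gas = +1). Expansion shifts the system toward the side with more moles of gas — to the right.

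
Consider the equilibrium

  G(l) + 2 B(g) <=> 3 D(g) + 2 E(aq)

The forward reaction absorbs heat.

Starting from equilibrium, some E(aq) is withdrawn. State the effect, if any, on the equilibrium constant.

The equilibrium constant depends only on temperature. This perturbation may move the position of equilibrium, but since T is unchanged, K itself is unchanged.

unchanged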